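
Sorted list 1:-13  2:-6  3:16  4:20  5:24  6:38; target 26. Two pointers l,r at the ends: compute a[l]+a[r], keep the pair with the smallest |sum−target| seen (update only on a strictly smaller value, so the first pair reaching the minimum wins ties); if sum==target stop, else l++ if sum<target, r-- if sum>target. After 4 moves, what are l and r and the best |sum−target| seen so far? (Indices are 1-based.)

l=3, r=4, best |Δ|=1

l=1 r=6: -13+38=25 d=1 *, l++
l=2 r=6: -6+38=32 d=6, r--
l=2 r=5: -6+24=18 d=8, l++
l=3 r=5: 16+24=40 d=14, r--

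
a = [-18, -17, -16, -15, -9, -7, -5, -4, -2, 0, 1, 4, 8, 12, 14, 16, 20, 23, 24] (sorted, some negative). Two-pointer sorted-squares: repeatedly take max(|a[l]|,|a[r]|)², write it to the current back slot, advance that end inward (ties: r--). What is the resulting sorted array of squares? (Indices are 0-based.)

[0, 1, 4, 16, 16, 25, 49, 64, 81, 144, 196, 225, 256, 256, 289, 324, 400, 529, 576]

[0,18] |-18|<=|24| out[18]=576 → r--
[0,17] |-18|<=|23| out[17]=529 → r--
[0,16] |-18|<=|20| out[16]=400 → r--
[0,15] |-18|>|16| out[15]=324 → l++
[1,15] |-17|>|16| out[14]=289 → l++
[2,15] |-16|<=|16| out[13]=256 → r--
[2,14] |-16|>|14| out[12]=256 → l++
[3,14] |-15|>|14| out[11]=225 → l++
[4,14] |-9|<=|14| out[10]=196 → r--
[4,13] |-9|<=|12| out[9]=144 → r--
[4,12] |-9|>|8| out[8]=81 → l++
[5,12] |-7|<=|8| out[7]=64 → r--
[5,11] |-7|>|4| out[6]=49 → l++
[6,11] |-5|>|4| out[5]=25 → l++
[7,11] |-4|<=|4| out[4]=16 → r--
[7,10] |-4|>|1| out[3]=16 → l++
[8,10] |-2|>|1| out[2]=4 → l++
[9,10] |0|<=|1| out[1]=1 → r--
[9,9] |0|<=|0| out[0]=0 → r--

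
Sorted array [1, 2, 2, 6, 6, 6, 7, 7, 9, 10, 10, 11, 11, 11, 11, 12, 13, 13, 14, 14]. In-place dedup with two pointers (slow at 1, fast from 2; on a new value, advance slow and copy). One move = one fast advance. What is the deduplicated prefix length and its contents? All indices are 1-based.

length 10; prefix = [1, 2, 6, 7, 9, 10, 11, 12, 13, 14]

(s=1,f=2) a[fast]=2≠a[slow]=1 write a[2]=2 → slow++,fast++
(s=2,f=3) a[fast]=2=a[slow] dup → fast++
(s=2,f=4) a[fast]=6≠a[slow]=2 write a[3]=6 → slow++,fast++
(s=3,f=5) a[fast]=6=a[slow] dup → fast++
(s=3,f=6) a[fast]=6=a[slow] dup → fast++
(s=3,f=7) a[fast]=7≠a[slow]=6 write a[4]=7 → slow++,fast++
(s=4,f=8) a[fast]=7=a[slow] dup → fast++
(s=4,f=9) a[fast]=9≠a[slow]=7 write a[5]=9 → slow++,fast++
(s=5,f=10) a[fast]=10≠a[slow]=9 write a[6]=10 → slow++,fast++
(s=6,f=11) a[fast]=10=a[slow] dup → fast++
(s=6,f=12) a[fast]=11≠a[slow]=10 write a[7]=11 → slow++,fast++
(s=7,f=13) a[fast]=11=a[slow] dup → fast++
(s=7,f=14) a[fast]=11=a[slow] dup → fast++
(s=7,f=15) a[fast]=11=a[slow] dup → fast++
(s=7,f=16) a[fast]=12≠a[slow]=11 write a[8]=12 → slow++,fast++
(s=8,f=17) a[fast]=13≠a[slow]=12 write a[9]=13 → slow++,fast++
(s=9,f=18) a[fast]=13=a[slow] dup → fast++
(s=9,f=19) a[fast]=14≠a[slow]=13 write a[10]=14 → slow++,fast++
(s=10,f=20) a[fast]=14=a[slow] dup → fast++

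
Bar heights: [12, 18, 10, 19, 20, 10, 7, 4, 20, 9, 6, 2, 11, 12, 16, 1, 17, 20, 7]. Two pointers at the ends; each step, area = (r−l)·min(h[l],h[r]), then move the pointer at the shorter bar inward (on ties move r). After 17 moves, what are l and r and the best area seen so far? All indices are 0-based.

l=4, r=5, best area=288

[0,18] min(12,7)*18=126 best=126 * → r--
[0,17] min(12,20)*17=204 best=204 * → l++
[1,17] min(18,20)*16=288 best=288 * → l++
[2,17] min(10,20)*15=150 best=288 → l++
[3,17] min(19,20)*14=266 best=288 → l++
[4,17] min(20,20)*13=260 best=288 → r--
[4,16] min(20,17)*12=204 best=288 → r--
[4,15] min(20,1)*11=11 best=288 → r--
[4,14] min(20,16)*10=160 best=288 → r--
[4,13] min(20,12)*9=108 best=288 → r--
[4,12] min(20,11)*8=88 best=288 → r--
[4,11] min(20,2)*7=14 best=288 → r--
[4,10] min(20,6)*6=36 best=288 → r--
[4,9] min(20,9)*5=45 best=288 → r--
[4,8] min(20,20)*4=80 best=288 → r--
[4,7] min(20,4)*3=12 best=288 → r--
[4,6] min(20,7)*2=14 best=288 → r--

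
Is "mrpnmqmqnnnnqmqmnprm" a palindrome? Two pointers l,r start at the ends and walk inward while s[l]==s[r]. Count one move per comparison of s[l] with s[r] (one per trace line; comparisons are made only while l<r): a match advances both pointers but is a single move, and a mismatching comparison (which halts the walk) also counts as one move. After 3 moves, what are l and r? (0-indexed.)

l=3, r=16

l=0 r=19: 'm'=='m', l++,r--
l=1 r=18: 'r'=='r', l++,r--
l=2 r=17: 'p'=='p', l++,r--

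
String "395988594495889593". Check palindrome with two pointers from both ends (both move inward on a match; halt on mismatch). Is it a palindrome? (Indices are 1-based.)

palindrome

l=1 r=18: '3'=='3', l++,r--
l=2 r=17: '9'=='9', l++,r--
l=3 r=16: '5'=='5', l++,r--
l=4 r=15: '9'=='9', l++,r--
l=5 r=14: '8'=='8', l++,r--
l=6 r=13: '8'=='8', l++,r--
l=7 r=12: '5'=='5', l++,r--
l=8 r=11: '9'=='9', l++,r--
l=9 r=10: '4'=='4', l++,r--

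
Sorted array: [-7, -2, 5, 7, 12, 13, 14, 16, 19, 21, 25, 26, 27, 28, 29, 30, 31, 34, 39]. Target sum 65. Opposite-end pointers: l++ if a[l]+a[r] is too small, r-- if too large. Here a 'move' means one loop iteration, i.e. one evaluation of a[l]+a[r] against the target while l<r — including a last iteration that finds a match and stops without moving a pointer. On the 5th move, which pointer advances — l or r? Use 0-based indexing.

l

l=0 r=18: -7+39=32 <65, l++
l=1 r=18: -2+39=37 <65, l++
l=2 r=18: 5+39=44 <65, l++
l=3 r=18: 7+39=46 <65, l++
l=4 r=18: 12+39=51 <65, l++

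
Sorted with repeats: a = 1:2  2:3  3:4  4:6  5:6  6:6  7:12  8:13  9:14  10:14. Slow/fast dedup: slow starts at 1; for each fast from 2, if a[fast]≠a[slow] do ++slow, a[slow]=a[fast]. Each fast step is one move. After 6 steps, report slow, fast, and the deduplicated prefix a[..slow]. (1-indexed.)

slow=5, fast=8, prefix=[2, 3, 4, 6, 12]

slow=1 fast=2: a[fast]=3≠a[slow]=2 write a[2]=3, slow++,fast++
slow=2 fast=3: a[fast]=4≠a[slow]=3 write a[3]=4, slow++,fast++
slow=3 fast=4: a[fast]=6≠a[slow]=4 write a[4]=6, slow++,fast++
slow=4 fast=5: a[fast]=6=a[slow] dup, fast++
slow=4 fast=6: a[fast]=6=a[slow] dup, fast++
slow=4 fast=7: a[fast]=12≠a[slow]=6 write a[5]=12, slow++,fast++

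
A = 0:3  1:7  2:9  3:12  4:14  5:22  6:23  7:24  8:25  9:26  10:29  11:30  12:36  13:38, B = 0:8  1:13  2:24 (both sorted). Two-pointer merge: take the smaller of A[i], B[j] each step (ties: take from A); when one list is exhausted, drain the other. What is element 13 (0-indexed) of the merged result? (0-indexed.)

i=0 j=0: A[i]=3<=B[j]=8 take 3, i++
i=1 j=0: A[i]=7<=B[j]=8 take 7, i++
i=2 j=0: A[i]=9>B[j]=8 take 8, j++
i=2 j=1: A[i]=9<=B[j]=13 take 9, i++
i=3 j=1: A[i]=12<=B[j]=13 take 12, i++
i=4 j=1: A[i]=14>B[j]=13 take 13, j++
i=4 j=2: A[i]=14<=B[j]=24 take 14, i++
i=5 j=2: A[i]=22<=B[j]=24 take 22, i++
i=6 j=2: A[i]=23<=B[j]=24 take 23, i++
i=7 j=2: A[i]=24<=B[j]=24 take 24, i++
i=8 j=2: A[i]=25>B[j]=24 take 24, j++
i=8 j=3: B done, take A[i]=25, i++
i=9 j=3: B done, take A[i]=26, i++
i=10 j=3: B done, take A[i]=29, i++
i=11 j=3: B done, take A[i]=30, i++
i=12 j=3: B done, take A[i]=36, i++
i=13 j=3: B done, take A[i]=38, i++

merged[13] = 29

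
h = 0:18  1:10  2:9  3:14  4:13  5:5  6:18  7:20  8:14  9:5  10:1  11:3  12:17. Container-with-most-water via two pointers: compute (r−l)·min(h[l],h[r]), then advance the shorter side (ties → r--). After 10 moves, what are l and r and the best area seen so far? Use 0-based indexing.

[0,12] min(18,17)*12=204 best=204 * → r--
[0,11] min(18,3)*11=33 best=204 → r--
[0,10] min(18,1)*10=10 best=204 → r--
[0,9] min(18,5)*9=45 best=204 → r--
[0,8] min(18,14)*8=112 best=204 → r--
[0,7] min(18,20)*7=126 best=204 → l++
[1,7] min(10,20)*6=60 best=204 → l++
[2,7] min(9,20)*5=45 best=204 → l++
[3,7] min(14,20)*4=56 best=204 → l++
[4,7] min(13,20)*3=39 best=204 → l++

l=5, r=7, best area=204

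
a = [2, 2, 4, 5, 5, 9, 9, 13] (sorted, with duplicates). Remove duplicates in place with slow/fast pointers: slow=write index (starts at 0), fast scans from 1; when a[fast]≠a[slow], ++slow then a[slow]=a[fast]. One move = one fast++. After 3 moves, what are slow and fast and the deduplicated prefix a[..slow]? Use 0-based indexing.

(s=0,f=1) a[fast]=2=a[slow] dup → fast++
(s=0,f=2) a[fast]=4≠a[slow]=2 write a[1]=4 → slow++,fast++
(s=1,f=3) a[fast]=5≠a[slow]=4 write a[2]=5 → slow++,fast++

slow=2, fast=4, prefix=[2, 4, 5]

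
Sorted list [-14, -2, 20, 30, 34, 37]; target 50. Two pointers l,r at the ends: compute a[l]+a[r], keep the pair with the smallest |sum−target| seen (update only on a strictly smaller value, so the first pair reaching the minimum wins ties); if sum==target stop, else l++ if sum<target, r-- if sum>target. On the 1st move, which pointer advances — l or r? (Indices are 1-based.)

[1,6] -14+37=23 d=27 * → l++

l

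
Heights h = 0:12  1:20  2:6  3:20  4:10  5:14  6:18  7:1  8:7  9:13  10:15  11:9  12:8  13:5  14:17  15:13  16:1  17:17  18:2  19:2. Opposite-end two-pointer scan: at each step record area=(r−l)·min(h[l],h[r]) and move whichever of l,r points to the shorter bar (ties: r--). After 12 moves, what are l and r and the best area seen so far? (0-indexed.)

l=0 r=19: min(12,2)*19=38 best=38 *, r--
l=0 r=18: min(12,2)*18=36 best=38, r--
l=0 r=17: min(12,17)*17=204 best=204 *, l++
l=1 r=17: min(20,17)*16=272 best=272 *, r--
l=1 r=16: min(20,1)*15=15 best=272, r--
l=1 r=15: min(20,13)*14=182 best=272, r--
l=1 r=14: min(20,17)*13=221 best=272, r--
l=1 r=13: min(20,5)*12=60 best=272, r--
l=1 r=12: min(20,8)*11=88 best=272, r--
l=1 r=11: min(20,9)*10=90 best=272, r--
l=1 r=10: min(20,15)*9=135 best=272, r--
l=1 r=9: min(20,13)*8=104 best=272, r--

l=1, r=8, best area=272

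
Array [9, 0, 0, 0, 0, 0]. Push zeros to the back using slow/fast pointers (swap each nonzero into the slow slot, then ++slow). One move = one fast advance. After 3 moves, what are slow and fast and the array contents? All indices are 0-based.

slow=0 fast=0: a[fast]=9≠0 swap→a[0]=9, slow++,fast++
slow=1 fast=1: a[fast]=0, fast++
slow=1 fast=2: a[fast]=0, fast++

slow=1, fast=3, a=[9, 0, 0, 0, 0, 0]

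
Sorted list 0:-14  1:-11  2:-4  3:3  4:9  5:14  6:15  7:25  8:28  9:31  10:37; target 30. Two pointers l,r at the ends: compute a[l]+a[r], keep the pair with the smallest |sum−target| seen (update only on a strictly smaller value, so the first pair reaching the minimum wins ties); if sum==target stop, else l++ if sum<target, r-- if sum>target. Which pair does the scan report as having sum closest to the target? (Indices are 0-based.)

pair (3, 28) with sum 31 (|Δ|=1)

l=0 r=10: -14+37=23 d=7 *, l++
l=1 r=10: -11+37=26 d=4 *, l++
l=2 r=10: -4+37=33 d=3 *, r--
l=2 r=9: -4+31=27 d=3, l++
l=3 r=9: 3+31=34 d=4, r--
l=3 r=8: 3+28=31 d=1 *, r--
l=3 r=7: 3+25=28 d=2, l++
l=4 r=7: 9+25=34 d=4, r--
l=4 r=6: 9+15=24 d=6, l++
l=5 r=6: 14+15=29 d=1, l++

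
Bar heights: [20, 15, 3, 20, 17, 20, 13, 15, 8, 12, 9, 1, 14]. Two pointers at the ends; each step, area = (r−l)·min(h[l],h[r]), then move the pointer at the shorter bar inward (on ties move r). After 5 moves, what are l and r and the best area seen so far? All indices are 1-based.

[1,13] min(20,14)*12=168 best=168 * → r--
[1,12] min(20,1)*11=11 best=168 → r--
[1,11] min(20,9)*10=90 best=168 → r--
[1,10] min(20,12)*9=108 best=168 → r--
[1,9] min(20,8)*8=64 best=168 → r--

l=1, r=8, best area=168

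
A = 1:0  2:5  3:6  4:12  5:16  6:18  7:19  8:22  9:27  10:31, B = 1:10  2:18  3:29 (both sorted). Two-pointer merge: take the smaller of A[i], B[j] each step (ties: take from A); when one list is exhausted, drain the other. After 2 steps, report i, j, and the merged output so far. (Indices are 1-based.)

i=1 j=1: A[i]=0<=B[j]=10 take 0, i++
i=2 j=1: A[i]=5<=B[j]=10 take 5, i++

i=3, j=1, merged so far=[0, 5]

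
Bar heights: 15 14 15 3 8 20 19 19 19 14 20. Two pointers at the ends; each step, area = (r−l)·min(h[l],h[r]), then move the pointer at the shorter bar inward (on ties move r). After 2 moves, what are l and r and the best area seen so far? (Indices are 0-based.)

l=2, r=10, best area=150

l=0 r=10: min(15,20)*10=150 best=150 *, l++
l=1 r=10: min(14,20)*9=126 best=150, l++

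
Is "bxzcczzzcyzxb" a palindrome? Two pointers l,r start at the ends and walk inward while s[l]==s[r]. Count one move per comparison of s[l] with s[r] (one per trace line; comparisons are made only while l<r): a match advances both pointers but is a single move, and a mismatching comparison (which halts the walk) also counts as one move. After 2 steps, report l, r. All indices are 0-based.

l=0 r=12: 'b'=='b', l++,r--
l=1 r=11: 'x'=='x', l++,r--

l=2, r=10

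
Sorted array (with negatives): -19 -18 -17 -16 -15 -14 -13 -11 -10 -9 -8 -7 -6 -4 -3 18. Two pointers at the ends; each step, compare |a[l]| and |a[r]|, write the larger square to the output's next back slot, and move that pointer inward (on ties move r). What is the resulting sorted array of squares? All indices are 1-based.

[9, 16, 36, 49, 64, 81, 100, 121, 169, 196, 225, 256, 289, 324, 324, 361]

[1,16] |-19|>|18| out[16]=361 → l++
[2,16] |-18|<=|18| out[15]=324 → r--
[2,15] |-18|>|-3| out[14]=324 → l++
[3,15] |-17|>|-3| out[13]=289 → l++
[4,15] |-16|>|-3| out[12]=256 → l++
[5,15] |-15|>|-3| out[11]=225 → l++
[6,15] |-14|>|-3| out[10]=196 → l++
[7,15] |-13|>|-3| out[9]=169 → l++
[8,15] |-11|>|-3| out[8]=121 → l++
[9,15] |-10|>|-3| out[7]=100 → l++
[10,15] |-9|>|-3| out[6]=81 → l++
[11,15] |-8|>|-3| out[5]=64 → l++
[12,15] |-7|>|-3| out[4]=49 → l++
[13,15] |-6|>|-3| out[3]=36 → l++
[14,15] |-4|>|-3| out[2]=16 → l++
[15,15] |-3|<=|-3| out[1]=9 → r--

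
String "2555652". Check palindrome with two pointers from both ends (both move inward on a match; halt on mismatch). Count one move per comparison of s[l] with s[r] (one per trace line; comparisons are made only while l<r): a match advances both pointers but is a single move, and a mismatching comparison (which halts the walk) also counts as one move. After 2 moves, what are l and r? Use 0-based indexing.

[0,6] '2'=='2' → l++,r--
[1,5] '5'=='5' → l++,r--

l=2, r=4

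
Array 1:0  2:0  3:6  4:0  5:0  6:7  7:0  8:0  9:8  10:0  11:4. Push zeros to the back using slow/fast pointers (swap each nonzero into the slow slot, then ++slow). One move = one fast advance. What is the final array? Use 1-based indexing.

[6, 7, 8, 4, 0, 0, 0, 0, 0, 0, 0]

(s=1,f=1) a[fast]=0 → fast++
(s=1,f=2) a[fast]=0 → fast++
(s=1,f=3) a[fast]=6≠0 swap→a[1]=6 → slow++,fast++
(s=2,f=4) a[fast]=0 → fast++
(s=2,f=5) a[fast]=0 → fast++
(s=2,f=6) a[fast]=7≠0 swap→a[2]=7 → slow++,fast++
(s=3,f=7) a[fast]=0 → fast++
(s=3,f=8) a[fast]=0 → fast++
(s=3,f=9) a[fast]=8≠0 swap→a[3]=8 → slow++,fast++
(s=4,f=10) a[fast]=0 → fast++
(s=4,f=11) a[fast]=4≠0 swap→a[4]=4 → slow++,fast++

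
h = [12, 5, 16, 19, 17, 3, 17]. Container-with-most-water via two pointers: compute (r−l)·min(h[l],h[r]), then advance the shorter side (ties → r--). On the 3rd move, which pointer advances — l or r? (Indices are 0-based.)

l=0 r=6: min(12,17)*6=72 best=72 *, l++
l=1 r=6: min(5,17)*5=25 best=72, l++
l=2 r=6: min(16,17)*4=64 best=72, l++

l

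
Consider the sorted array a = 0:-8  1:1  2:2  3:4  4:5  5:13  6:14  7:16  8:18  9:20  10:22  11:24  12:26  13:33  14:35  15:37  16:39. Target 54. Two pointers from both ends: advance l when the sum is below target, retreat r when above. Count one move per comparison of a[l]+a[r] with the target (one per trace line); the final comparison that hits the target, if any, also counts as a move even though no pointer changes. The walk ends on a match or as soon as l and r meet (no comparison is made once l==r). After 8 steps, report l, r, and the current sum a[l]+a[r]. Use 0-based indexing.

l=7, r=15, sum=53

[0,16] -8+39=31 <54 → l++
[1,16] 1+39=40 <54 → l++
[2,16] 2+39=41 <54 → l++
[3,16] 4+39=43 <54 → l++
[4,16] 5+39=44 <54 → l++
[5,16] 13+39=52 <54 → l++
[6,16] 14+39=53 <54 → l++
[7,16] 16+39=55 >54 → r--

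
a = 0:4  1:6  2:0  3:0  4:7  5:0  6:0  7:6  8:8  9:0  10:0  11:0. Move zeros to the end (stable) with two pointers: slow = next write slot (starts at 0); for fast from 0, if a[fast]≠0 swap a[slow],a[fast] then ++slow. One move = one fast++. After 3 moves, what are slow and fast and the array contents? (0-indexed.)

slow=2, fast=3, a=[4, 6, 0, 0, 7, 0, 0, 6, 8, 0, 0, 0]

slow=0 fast=0: a[fast]=4≠0 swap→a[0]=4, slow++,fast++
slow=1 fast=1: a[fast]=6≠0 swap→a[1]=6, slow++,fast++
slow=2 fast=2: a[fast]=0, fast++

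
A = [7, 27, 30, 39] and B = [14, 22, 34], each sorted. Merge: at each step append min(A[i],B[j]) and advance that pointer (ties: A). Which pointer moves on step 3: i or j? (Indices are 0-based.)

j

i=0 j=0: A[i]=7<=B[j]=14 take 7, i++
i=1 j=0: A[i]=27>B[j]=14 take 14, j++
i=1 j=1: A[i]=27>B[j]=22 take 22, j++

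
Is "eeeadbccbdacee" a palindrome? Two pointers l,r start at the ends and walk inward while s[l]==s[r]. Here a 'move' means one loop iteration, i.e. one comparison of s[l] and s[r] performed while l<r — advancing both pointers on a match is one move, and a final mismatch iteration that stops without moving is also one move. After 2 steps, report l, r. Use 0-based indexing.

[0,13] 'e'=='e' → l++,r--
[1,12] 'e'=='e' → l++,r--

l=2, r=11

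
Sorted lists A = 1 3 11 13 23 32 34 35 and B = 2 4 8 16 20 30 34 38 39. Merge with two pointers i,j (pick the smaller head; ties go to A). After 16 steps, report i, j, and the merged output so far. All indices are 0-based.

i=8, j=8, merged so far=[1, 2, 3, 4, 8, 11, 13, 16, 20, 23, 30, 32, 34, 34, 35, 38]

i=0 j=0: A[i]=1<=B[j]=2 take 1, i++
i=1 j=0: A[i]=3>B[j]=2 take 2, j++
i=1 j=1: A[i]=3<=B[j]=4 take 3, i++
i=2 j=1: A[i]=11>B[j]=4 take 4, j++
i=2 j=2: A[i]=11>B[j]=8 take 8, j++
i=2 j=3: A[i]=11<=B[j]=16 take 11, i++
i=3 j=3: A[i]=13<=B[j]=16 take 13, i++
i=4 j=3: A[i]=23>B[j]=16 take 16, j++
i=4 j=4: A[i]=23>B[j]=20 take 20, j++
i=4 j=5: A[i]=23<=B[j]=30 take 23, i++
i=5 j=5: A[i]=32>B[j]=30 take 30, j++
i=5 j=6: A[i]=32<=B[j]=34 take 32, i++
i=6 j=6: A[i]=34<=B[j]=34 take 34, i++
i=7 j=6: A[i]=35>B[j]=34 take 34, j++
i=7 j=7: A[i]=35<=B[j]=38 take 35, i++
i=8 j=7: A done, take B[j]=38, j++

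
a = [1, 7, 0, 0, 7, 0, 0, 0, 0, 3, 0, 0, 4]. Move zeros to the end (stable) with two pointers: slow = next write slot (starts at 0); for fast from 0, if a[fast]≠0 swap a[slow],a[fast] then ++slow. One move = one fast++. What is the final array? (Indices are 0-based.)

(s=0,f=0) a[fast]=1≠0 swap→a[0]=1 → slow++,fast++
(s=1,f=1) a[fast]=7≠0 swap→a[1]=7 → slow++,fast++
(s=2,f=2) a[fast]=0 → fast++
(s=2,f=3) a[fast]=0 → fast++
(s=2,f=4) a[fast]=7≠0 swap→a[2]=7 → slow++,fast++
(s=3,f=5) a[fast]=0 → fast++
(s=3,f=6) a[fast]=0 → fast++
(s=3,f=7) a[fast]=0 → fast++
(s=3,f=8) a[fast]=0 → fast++
(s=3,f=9) a[fast]=3≠0 swap→a[3]=3 → slow++,fast++
(s=4,f=10) a[fast]=0 → fast++
(s=4,f=11) a[fast]=0 → fast++
(s=4,f=12) a[fast]=4≠0 swap→a[4]=4 → slow++,fast++

[1, 7, 7, 3, 4, 0, 0, 0, 0, 0, 0, 0, 0]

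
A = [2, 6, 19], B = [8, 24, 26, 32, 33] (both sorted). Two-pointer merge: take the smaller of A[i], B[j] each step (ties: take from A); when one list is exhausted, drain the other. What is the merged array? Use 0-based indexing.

[2, 6, 8, 19, 24, 26, 32, 33]

[i=0,j=0] A[i]=2<=B[j]=8 take 2 → i++
[i=1,j=0] A[i]=6<=B[j]=8 take 6 → i++
[i=2,j=0] A[i]=19>B[j]=8 take 8 → j++
[i=2,j=1] A[i]=19<=B[j]=24 take 19 → i++
[i=3,j=1] A done, take B[j]=24 → j++
[i=3,j=2] A done, take B[j]=26 → j++
[i=3,j=3] A done, take B[j]=32 → j++
[i=3,j=4] A done, take B[j]=33 → j++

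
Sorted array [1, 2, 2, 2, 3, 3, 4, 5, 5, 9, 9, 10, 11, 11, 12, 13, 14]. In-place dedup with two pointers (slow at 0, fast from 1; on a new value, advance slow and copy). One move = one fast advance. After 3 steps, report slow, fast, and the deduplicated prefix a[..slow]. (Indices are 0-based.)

(s=0,f=1) a[fast]=2≠a[slow]=1 write a[1]=2 → slow++,fast++
(s=1,f=2) a[fast]=2=a[slow] dup → fast++
(s=1,f=3) a[fast]=2=a[slow] dup → fast++

slow=1, fast=4, prefix=[1, 2]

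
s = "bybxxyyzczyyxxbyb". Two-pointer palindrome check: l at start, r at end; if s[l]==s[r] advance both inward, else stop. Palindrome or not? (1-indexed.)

palindrome

l=1 r=17: 'b'=='b', l++,r--
l=2 r=16: 'y'=='y', l++,r--
l=3 r=15: 'b'=='b', l++,r--
l=4 r=14: 'x'=='x', l++,r--
l=5 r=13: 'x'=='x', l++,r--
l=6 r=12: 'y'=='y', l++,r--
l=7 r=11: 'y'=='y', l++,r--
l=8 r=10: 'z'=='z', l++,r--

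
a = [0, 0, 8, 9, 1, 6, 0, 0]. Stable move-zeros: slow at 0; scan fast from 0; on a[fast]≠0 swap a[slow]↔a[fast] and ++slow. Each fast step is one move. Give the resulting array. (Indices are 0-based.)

[8, 9, 1, 6, 0, 0, 0, 0]

(s=0,f=0) a[fast]=0 → fast++
(s=0,f=1) a[fast]=0 → fast++
(s=0,f=2) a[fast]=8≠0 swap→a[0]=8 → slow++,fast++
(s=1,f=3) a[fast]=9≠0 swap→a[1]=9 → slow++,fast++
(s=2,f=4) a[fast]=1≠0 swap→a[2]=1 → slow++,fast++
(s=3,f=5) a[fast]=6≠0 swap→a[3]=6 → slow++,fast++
(s=4,f=6) a[fast]=0 → fast++
(s=4,f=7) a[fast]=0 → fast++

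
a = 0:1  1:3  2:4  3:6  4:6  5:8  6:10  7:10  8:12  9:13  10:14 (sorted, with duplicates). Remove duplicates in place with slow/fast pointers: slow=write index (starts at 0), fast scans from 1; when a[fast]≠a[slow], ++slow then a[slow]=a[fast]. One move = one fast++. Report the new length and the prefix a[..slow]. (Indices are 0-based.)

length 9; prefix = [1, 3, 4, 6, 8, 10, 12, 13, 14]

slow=0 fast=1: a[fast]=3≠a[slow]=1 write a[1]=3, slow++,fast++
slow=1 fast=2: a[fast]=4≠a[slow]=3 write a[2]=4, slow++,fast++
slow=2 fast=3: a[fast]=6≠a[slow]=4 write a[3]=6, slow++,fast++
slow=3 fast=4: a[fast]=6=a[slow] dup, fast++
slow=3 fast=5: a[fast]=8≠a[slow]=6 write a[4]=8, slow++,fast++
slow=4 fast=6: a[fast]=10≠a[slow]=8 write a[5]=10, slow++,fast++
slow=5 fast=7: a[fast]=10=a[slow] dup, fast++
slow=5 fast=8: a[fast]=12≠a[slow]=10 write a[6]=12, slow++,fast++
slow=6 fast=9: a[fast]=13≠a[slow]=12 write a[7]=13, slow++,fast++
slow=7 fast=10: a[fast]=14≠a[slow]=13 write a[8]=14, slow++,fast++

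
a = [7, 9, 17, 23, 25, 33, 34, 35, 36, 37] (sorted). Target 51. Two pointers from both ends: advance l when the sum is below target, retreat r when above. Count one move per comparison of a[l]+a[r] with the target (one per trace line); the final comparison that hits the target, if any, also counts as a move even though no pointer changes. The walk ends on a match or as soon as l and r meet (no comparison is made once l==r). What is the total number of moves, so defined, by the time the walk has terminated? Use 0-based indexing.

6 moves

[0,9] 7+37=44 <51 → l++
[1,9] 9+37=46 <51 → l++
[2,9] 17+37=54 >51 → r--
[2,8] 17+36=53 >51 → r--
[2,7] 17+35=52 >51 → r--
[2,6] 17+34=51 → found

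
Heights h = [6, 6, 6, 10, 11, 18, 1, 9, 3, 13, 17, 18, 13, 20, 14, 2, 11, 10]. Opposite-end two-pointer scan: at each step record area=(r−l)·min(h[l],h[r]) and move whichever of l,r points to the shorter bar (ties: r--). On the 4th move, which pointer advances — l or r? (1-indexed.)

r

[1,18] min(6,10)*17=102 best=102 * → l++
[2,18] min(6,10)*16=96 best=102 → l++
[3,18] min(6,10)*15=90 best=102 → l++
[4,18] min(10,10)*14=140 best=140 * → r--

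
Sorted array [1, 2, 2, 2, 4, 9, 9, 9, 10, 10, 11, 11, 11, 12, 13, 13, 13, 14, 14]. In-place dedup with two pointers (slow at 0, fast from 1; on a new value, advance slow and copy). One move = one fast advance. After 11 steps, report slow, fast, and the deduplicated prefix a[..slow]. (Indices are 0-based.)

(s=0,f=1) a[fast]=2≠a[slow]=1 write a[1]=2 → slow++,fast++
(s=1,f=2) a[fast]=2=a[slow] dup → fast++
(s=1,f=3) a[fast]=2=a[slow] dup → fast++
(s=1,f=4) a[fast]=4≠a[slow]=2 write a[2]=4 → slow++,fast++
(s=2,f=5) a[fast]=9≠a[slow]=4 write a[3]=9 → slow++,fast++
(s=3,f=6) a[fast]=9=a[slow] dup → fast++
(s=3,f=7) a[fast]=9=a[slow] dup → fast++
(s=3,f=8) a[fast]=10≠a[slow]=9 write a[4]=10 → slow++,fast++
(s=4,f=9) a[fast]=10=a[slow] dup → fast++
(s=4,f=10) a[fast]=11≠a[slow]=10 write a[5]=11 → slow++,fast++
(s=5,f=11) a[fast]=11=a[slow] dup → fast++

slow=5, fast=12, prefix=[1, 2, 4, 9, 10, 11]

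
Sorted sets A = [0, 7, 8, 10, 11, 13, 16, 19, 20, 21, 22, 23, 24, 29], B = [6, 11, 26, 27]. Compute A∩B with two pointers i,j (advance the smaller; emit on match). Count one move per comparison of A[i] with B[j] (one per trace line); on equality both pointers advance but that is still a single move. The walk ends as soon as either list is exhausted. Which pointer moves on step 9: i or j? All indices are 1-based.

i

i=1 j=1: 0<6, i++
i=2 j=1: 7>6, j++
i=2 j=2: 7<11, i++
i=3 j=2: 8<11, i++
i=4 j=2: 10<11, i++
i=5 j=2: 11==11 emit, i++,j++
i=6 j=3: 13<26, i++
i=7 j=3: 16<26, i++
i=8 j=3: 19<26, i++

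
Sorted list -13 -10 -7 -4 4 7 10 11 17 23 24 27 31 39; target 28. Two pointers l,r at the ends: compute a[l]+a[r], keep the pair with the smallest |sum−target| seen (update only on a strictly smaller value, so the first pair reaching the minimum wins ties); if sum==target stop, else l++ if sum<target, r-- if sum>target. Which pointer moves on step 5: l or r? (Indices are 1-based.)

l=1 r=14: -13+39=26 d=2 *, l++
l=2 r=14: -10+39=29 d=1 *, r--
l=2 r=13: -10+31=21 d=7, l++
l=3 r=13: -7+31=24 d=4, l++
l=4 r=13: -4+31=27 d=1, l++

l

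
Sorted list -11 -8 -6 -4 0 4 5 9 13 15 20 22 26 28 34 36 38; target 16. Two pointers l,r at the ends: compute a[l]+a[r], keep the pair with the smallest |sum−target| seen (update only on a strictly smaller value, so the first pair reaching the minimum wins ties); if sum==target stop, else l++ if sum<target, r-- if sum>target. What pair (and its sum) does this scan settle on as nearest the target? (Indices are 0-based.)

l=0 r=16: -11+38=27 d=11 *, r--
l=0 r=15: -11+36=25 d=9 *, r--
l=0 r=14: -11+34=23 d=7 *, r--
l=0 r=13: -11+28=17 d=1 *, r--
l=0 r=12: -11+26=15 d=1, l++
l=1 r=12: -8+26=18 d=2, r--
l=1 r=11: -8+22=14 d=2, l++
l=2 r=11: -6+22=16 d=0 *, stop

pair (-6, 22) with sum 16 (|Δ|=0)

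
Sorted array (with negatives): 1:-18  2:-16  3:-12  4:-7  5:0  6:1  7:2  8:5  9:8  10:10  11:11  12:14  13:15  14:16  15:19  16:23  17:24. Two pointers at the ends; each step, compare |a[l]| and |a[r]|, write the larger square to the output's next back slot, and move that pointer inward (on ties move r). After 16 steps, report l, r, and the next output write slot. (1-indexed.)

l=5, r=5, next write slot=1

l=1 r=17: |-18|<=|24| out[17]=576, r--
l=1 r=16: |-18|<=|23| out[16]=529, r--
l=1 r=15: |-18|<=|19| out[15]=361, r--
l=1 r=14: |-18|>|16| out[14]=324, l++
l=2 r=14: |-16|<=|16| out[13]=256, r--
l=2 r=13: |-16|>|15| out[12]=256, l++
l=3 r=13: |-12|<=|15| out[11]=225, r--
l=3 r=12: |-12|<=|14| out[10]=196, r--
l=3 r=11: |-12|>|11| out[9]=144, l++
l=4 r=11: |-7|<=|11| out[8]=121, r--
l=4 r=10: |-7|<=|10| out[7]=100, r--
l=4 r=9: |-7|<=|8| out[6]=64, r--
l=4 r=8: |-7|>|5| out[5]=49, l++
l=5 r=8: |0|<=|5| out[4]=25, r--
l=5 r=7: |0|<=|2| out[3]=4, r--
l=5 r=6: |0|<=|1| out[2]=1, r--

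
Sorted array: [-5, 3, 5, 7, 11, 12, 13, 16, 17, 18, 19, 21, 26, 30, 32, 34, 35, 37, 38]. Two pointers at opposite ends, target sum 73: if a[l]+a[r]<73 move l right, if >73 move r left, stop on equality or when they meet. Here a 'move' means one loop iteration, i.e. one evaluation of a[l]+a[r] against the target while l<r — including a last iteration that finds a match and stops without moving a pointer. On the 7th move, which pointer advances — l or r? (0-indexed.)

l=0 r=18: -5+38=33 <73, l++
l=1 r=18: 3+38=41 <73, l++
l=2 r=18: 5+38=43 <73, l++
l=3 r=18: 7+38=45 <73, l++
l=4 r=18: 11+38=49 <73, l++
l=5 r=18: 12+38=50 <73, l++
l=6 r=18: 13+38=51 <73, l++

l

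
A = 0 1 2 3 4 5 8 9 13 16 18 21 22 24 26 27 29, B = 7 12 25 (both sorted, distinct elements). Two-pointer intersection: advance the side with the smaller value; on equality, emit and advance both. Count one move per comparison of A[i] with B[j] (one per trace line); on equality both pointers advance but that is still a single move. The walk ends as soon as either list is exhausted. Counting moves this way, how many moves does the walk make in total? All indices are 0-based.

[i=0,j=0] 0<7 → i++
[i=1,j=0] 1<7 → i++
[i=2,j=0] 2<7 → i++
[i=3,j=0] 3<7 → i++
[i=4,j=0] 4<7 → i++
[i=5,j=0] 5<7 → i++
[i=6,j=0] 8>7 → j++
[i=6,j=1] 8<12 → i++
[i=7,j=1] 9<12 → i++
[i=8,j=1] 13>12 → j++
[i=8,j=2] 13<25 → i++
[i=9,j=2] 16<25 → i++
[i=10,j=2] 18<25 → i++
[i=11,j=2] 21<25 → i++
[i=12,j=2] 22<25 → i++
[i=13,j=2] 24<25 → i++
[i=14,j=2] 26>25 → j++

17 moves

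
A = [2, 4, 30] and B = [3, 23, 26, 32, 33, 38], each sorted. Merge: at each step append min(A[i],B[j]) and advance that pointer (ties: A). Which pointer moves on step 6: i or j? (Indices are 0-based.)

i

i=0 j=0: A[i]=2<=B[j]=3 take 2, i++
i=1 j=0: A[i]=4>B[j]=3 take 3, j++
i=1 j=1: A[i]=4<=B[j]=23 take 4, i++
i=2 j=1: A[i]=30>B[j]=23 take 23, j++
i=2 j=2: A[i]=30>B[j]=26 take 26, j++
i=2 j=3: A[i]=30<=B[j]=32 take 30, i++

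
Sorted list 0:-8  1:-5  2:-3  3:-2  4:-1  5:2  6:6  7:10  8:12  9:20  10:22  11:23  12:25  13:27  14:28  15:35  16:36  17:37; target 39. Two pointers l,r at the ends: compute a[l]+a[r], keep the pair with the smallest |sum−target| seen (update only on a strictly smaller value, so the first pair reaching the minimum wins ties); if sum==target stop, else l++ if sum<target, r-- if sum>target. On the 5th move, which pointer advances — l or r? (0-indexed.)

[0,17] -8+37=29 d=10 * → l++
[1,17] -5+37=32 d=7 * → l++
[2,17] -3+37=34 d=5 * → l++
[3,17] -2+37=35 d=4 * → l++
[4,17] -1+37=36 d=3 * → l++

l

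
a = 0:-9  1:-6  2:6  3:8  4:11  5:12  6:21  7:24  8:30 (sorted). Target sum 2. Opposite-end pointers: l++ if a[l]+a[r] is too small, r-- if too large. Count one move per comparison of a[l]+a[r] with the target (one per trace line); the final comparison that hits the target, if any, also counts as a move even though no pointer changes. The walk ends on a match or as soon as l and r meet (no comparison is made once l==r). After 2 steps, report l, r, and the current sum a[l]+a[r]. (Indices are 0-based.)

l=0 r=8: -9+30=21 >2, r--
l=0 r=7: -9+24=15 >2, r--

l=0, r=6, sum=12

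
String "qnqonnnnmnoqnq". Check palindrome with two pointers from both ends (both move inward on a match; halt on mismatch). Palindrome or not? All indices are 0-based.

[0,13] 'q'=='q' → l++,r--
[1,12] 'n'=='n' → l++,r--
[2,11] 'q'=='q' → l++,r--
[3,10] 'o'=='o' → l++,r--
[4,9] 'n'=='n' → l++,r--
[5,8] 'n'!='m' → stop

not a palindrome (mismatch at 5,8)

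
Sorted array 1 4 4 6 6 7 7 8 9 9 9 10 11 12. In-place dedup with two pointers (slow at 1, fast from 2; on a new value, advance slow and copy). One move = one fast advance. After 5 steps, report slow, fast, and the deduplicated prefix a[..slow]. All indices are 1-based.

slow=4, fast=7, prefix=[1, 4, 6, 7]

(s=1,f=2) a[fast]=4≠a[slow]=1 write a[2]=4 → slow++,fast++
(s=2,f=3) a[fast]=4=a[slow] dup → fast++
(s=2,f=4) a[fast]=6≠a[slow]=4 write a[3]=6 → slow++,fast++
(s=3,f=5) a[fast]=6=a[slow] dup → fast++
(s=3,f=6) a[fast]=7≠a[slow]=6 write a[4]=7 → slow++,fast++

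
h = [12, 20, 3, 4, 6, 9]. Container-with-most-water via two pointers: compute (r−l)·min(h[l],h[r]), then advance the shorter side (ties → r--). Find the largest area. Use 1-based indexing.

max area = 45

l=1 r=6: min(12,9)*5=45 best=45 *, r--
l=1 r=5: min(12,6)*4=24 best=45, r--
l=1 r=4: min(12,4)*3=12 best=45, r--
l=1 r=3: min(12,3)*2=6 best=45, r--
l=1 r=2: min(12,20)*1=12 best=45, l++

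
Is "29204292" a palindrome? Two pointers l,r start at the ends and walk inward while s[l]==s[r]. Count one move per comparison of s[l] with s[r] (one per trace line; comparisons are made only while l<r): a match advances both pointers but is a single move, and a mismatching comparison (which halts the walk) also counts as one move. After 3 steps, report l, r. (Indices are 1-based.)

l=4, r=5

l=1 r=8: '2'=='2', l++,r--
l=2 r=7: '9'=='9', l++,r--
l=3 r=6: '2'=='2', l++,r--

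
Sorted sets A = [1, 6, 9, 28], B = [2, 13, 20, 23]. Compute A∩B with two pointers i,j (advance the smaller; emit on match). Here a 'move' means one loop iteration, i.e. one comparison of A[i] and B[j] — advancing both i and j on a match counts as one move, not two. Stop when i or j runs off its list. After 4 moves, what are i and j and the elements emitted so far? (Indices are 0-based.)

[i=0,j=0] 1<2 → i++
[i=1,j=0] 6>2 → j++
[i=1,j=1] 6<13 → i++
[i=2,j=1] 9<13 → i++

i=3, j=1, emitted=[]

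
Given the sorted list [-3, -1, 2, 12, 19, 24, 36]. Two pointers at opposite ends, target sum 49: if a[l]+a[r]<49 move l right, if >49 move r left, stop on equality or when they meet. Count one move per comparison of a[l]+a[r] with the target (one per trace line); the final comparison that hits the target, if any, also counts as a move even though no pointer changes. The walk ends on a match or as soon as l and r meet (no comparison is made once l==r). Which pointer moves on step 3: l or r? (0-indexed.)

l

l=0 r=6: -3+36=33 <49, l++
l=1 r=6: -1+36=35 <49, l++
l=2 r=6: 2+36=38 <49, l++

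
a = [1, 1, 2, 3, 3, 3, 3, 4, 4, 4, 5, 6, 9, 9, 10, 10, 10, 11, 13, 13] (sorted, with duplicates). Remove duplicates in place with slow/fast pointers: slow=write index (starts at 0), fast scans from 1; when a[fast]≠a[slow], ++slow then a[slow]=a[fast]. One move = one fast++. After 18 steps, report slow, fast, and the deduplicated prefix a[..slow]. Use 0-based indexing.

slow=9, fast=19, prefix=[1, 2, 3, 4, 5, 6, 9, 10, 11, 13]

(s=0,f=1) a[fast]=1=a[slow] dup → fast++
(s=0,f=2) a[fast]=2≠a[slow]=1 write a[1]=2 → slow++,fast++
(s=1,f=3) a[fast]=3≠a[slow]=2 write a[2]=3 → slow++,fast++
(s=2,f=4) a[fast]=3=a[slow] dup → fast++
(s=2,f=5) a[fast]=3=a[slow] dup → fast++
(s=2,f=6) a[fast]=3=a[slow] dup → fast++
(s=2,f=7) a[fast]=4≠a[slow]=3 write a[3]=4 → slow++,fast++
(s=3,f=8) a[fast]=4=a[slow] dup → fast++
(s=3,f=9) a[fast]=4=a[slow] dup → fast++
(s=3,f=10) a[fast]=5≠a[slow]=4 write a[4]=5 → slow++,fast++
(s=4,f=11) a[fast]=6≠a[slow]=5 write a[5]=6 → slow++,fast++
(s=5,f=12) a[fast]=9≠a[slow]=6 write a[6]=9 → slow++,fast++
(s=6,f=13) a[fast]=9=a[slow] dup → fast++
(s=6,f=14) a[fast]=10≠a[slow]=9 write a[7]=10 → slow++,fast++
(s=7,f=15) a[fast]=10=a[slow] dup → fast++
(s=7,f=16) a[fast]=10=a[slow] dup → fast++
(s=7,f=17) a[fast]=11≠a[slow]=10 write a[8]=11 → slow++,fast++
(s=8,f=18) a[fast]=13≠a[slow]=11 write a[9]=13 → slow++,fast++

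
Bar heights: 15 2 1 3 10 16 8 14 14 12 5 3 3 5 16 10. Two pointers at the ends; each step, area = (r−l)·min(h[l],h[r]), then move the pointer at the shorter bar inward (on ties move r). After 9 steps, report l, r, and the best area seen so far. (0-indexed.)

l=5, r=11, best area=210

l=0 r=15: min(15,10)*15=150 best=150 *, r--
l=0 r=14: min(15,16)*14=210 best=210 *, l++
l=1 r=14: min(2,16)*13=26 best=210, l++
l=2 r=14: min(1,16)*12=12 best=210, l++
l=3 r=14: min(3,16)*11=33 best=210, l++
l=4 r=14: min(10,16)*10=100 best=210, l++
l=5 r=14: min(16,16)*9=144 best=210, r--
l=5 r=13: min(16,5)*8=40 best=210, r--
l=5 r=12: min(16,3)*7=21 best=210, r--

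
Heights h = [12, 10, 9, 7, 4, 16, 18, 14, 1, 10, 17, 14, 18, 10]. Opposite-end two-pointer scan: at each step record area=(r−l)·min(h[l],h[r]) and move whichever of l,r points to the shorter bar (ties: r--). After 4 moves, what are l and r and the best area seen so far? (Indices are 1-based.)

l=4, r=13, best area=144

l=1 r=14: min(12,10)*13=130 best=130 *, r--
l=1 r=13: min(12,18)*12=144 best=144 *, l++
l=2 r=13: min(10,18)*11=110 best=144, l++
l=3 r=13: min(9,18)*10=90 best=144, l++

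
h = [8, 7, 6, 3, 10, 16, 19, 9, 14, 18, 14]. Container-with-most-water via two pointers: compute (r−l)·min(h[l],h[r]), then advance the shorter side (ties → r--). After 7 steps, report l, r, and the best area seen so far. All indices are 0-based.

[0,10] min(8,14)*10=80 best=80 * → l++
[1,10] min(7,14)*9=63 best=80 → l++
[2,10] min(6,14)*8=48 best=80 → l++
[3,10] min(3,14)*7=21 best=80 → l++
[4,10] min(10,14)*6=60 best=80 → l++
[5,10] min(16,14)*5=70 best=80 → r--
[5,9] min(16,18)*4=64 best=80 → l++

l=6, r=9, best area=80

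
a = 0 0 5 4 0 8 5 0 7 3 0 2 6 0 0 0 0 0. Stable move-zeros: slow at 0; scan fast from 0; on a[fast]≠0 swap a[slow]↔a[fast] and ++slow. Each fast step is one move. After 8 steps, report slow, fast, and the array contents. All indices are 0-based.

slow=4, fast=8, a=[5, 4, 8, 5, 0, 0, 0, 0, 7, 3, 0, 2, 6, 0, 0, 0, 0, 0]

(s=0,f=0) a[fast]=0 → fast++
(s=0,f=1) a[fast]=0 → fast++
(s=0,f=2) a[fast]=5≠0 swap→a[0]=5 → slow++,fast++
(s=1,f=3) a[fast]=4≠0 swap→a[1]=4 → slow++,fast++
(s=2,f=4) a[fast]=0 → fast++
(s=2,f=5) a[fast]=8≠0 swap→a[2]=8 → slow++,fast++
(s=3,f=6) a[fast]=5≠0 swap→a[3]=5 → slow++,fast++
(s=4,f=7) a[fast]=0 → fast++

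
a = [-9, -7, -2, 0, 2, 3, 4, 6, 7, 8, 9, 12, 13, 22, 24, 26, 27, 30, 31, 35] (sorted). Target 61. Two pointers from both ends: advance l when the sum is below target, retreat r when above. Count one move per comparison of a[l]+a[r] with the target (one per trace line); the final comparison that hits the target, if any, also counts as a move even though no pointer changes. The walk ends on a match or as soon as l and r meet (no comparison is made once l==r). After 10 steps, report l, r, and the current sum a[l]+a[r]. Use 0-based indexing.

l=0 r=19: -9+35=26 <61, l++
l=1 r=19: -7+35=28 <61, l++
l=2 r=19: -2+35=33 <61, l++
l=3 r=19: 0+35=35 <61, l++
l=4 r=19: 2+35=37 <61, l++
l=5 r=19: 3+35=38 <61, l++
l=6 r=19: 4+35=39 <61, l++
l=7 r=19: 6+35=41 <61, l++
l=8 r=19: 7+35=42 <61, l++
l=9 r=19: 8+35=43 <61, l++

l=10, r=19, sum=44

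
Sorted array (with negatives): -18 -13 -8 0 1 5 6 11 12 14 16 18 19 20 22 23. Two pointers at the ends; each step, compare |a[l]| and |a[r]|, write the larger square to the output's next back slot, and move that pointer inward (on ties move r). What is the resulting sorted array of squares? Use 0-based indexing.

[0, 1, 25, 36, 64, 121, 144, 169, 196, 256, 324, 324, 361, 400, 484, 529]

[0,15] |-18|<=|23| out[15]=529 → r--
[0,14] |-18|<=|22| out[14]=484 → r--
[0,13] |-18|<=|20| out[13]=400 → r--
[0,12] |-18|<=|19| out[12]=361 → r--
[0,11] |-18|<=|18| out[11]=324 → r--
[0,10] |-18|>|16| out[10]=324 → l++
[1,10] |-13|<=|16| out[9]=256 → r--
[1,9] |-13|<=|14| out[8]=196 → r--
[1,8] |-13|>|12| out[7]=169 → l++
[2,8] |-8|<=|12| out[6]=144 → r--
[2,7] |-8|<=|11| out[5]=121 → r--
[2,6] |-8|>|6| out[4]=64 → l++
[3,6] |0|<=|6| out[3]=36 → r--
[3,5] |0|<=|5| out[2]=25 → r--
[3,4] |0|<=|1| out[1]=1 → r--
[3,3] |0|<=|0| out[0]=0 → r--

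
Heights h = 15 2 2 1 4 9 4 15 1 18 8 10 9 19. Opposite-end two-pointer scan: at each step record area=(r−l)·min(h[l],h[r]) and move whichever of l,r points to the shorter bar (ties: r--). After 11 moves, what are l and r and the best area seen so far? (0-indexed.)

l=0 r=13: min(15,19)*13=195 best=195 *, l++
l=1 r=13: min(2,19)*12=24 best=195, l++
l=2 r=13: min(2,19)*11=22 best=195, l++
l=3 r=13: min(1,19)*10=10 best=195, l++
l=4 r=13: min(4,19)*9=36 best=195, l++
l=5 r=13: min(9,19)*8=72 best=195, l++
l=6 r=13: min(4,19)*7=28 best=195, l++
l=7 r=13: min(15,19)*6=90 best=195, l++
l=8 r=13: min(1,19)*5=5 best=195, l++
l=9 r=13: min(18,19)*4=72 best=195, l++
l=10 r=13: min(8,19)*3=24 best=195, l++

l=11, r=13, best area=195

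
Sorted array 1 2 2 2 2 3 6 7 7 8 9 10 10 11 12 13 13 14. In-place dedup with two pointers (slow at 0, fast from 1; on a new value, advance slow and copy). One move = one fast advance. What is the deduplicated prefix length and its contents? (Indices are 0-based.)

length 12; prefix = [1, 2, 3, 6, 7, 8, 9, 10, 11, 12, 13, 14]

(s=0,f=1) a[fast]=2≠a[slow]=1 write a[1]=2 → slow++,fast++
(s=1,f=2) a[fast]=2=a[slow] dup → fast++
(s=1,f=3) a[fast]=2=a[slow] dup → fast++
(s=1,f=4) a[fast]=2=a[slow] dup → fast++
(s=1,f=5) a[fast]=3≠a[slow]=2 write a[2]=3 → slow++,fast++
(s=2,f=6) a[fast]=6≠a[slow]=3 write a[3]=6 → slow++,fast++
(s=3,f=7) a[fast]=7≠a[slow]=6 write a[4]=7 → slow++,fast++
(s=4,f=8) a[fast]=7=a[slow] dup → fast++
(s=4,f=9) a[fast]=8≠a[slow]=7 write a[5]=8 → slow++,fast++
(s=5,f=10) a[fast]=9≠a[slow]=8 write a[6]=9 → slow++,fast++
(s=6,f=11) a[fast]=10≠a[slow]=9 write a[7]=10 → slow++,fast++
(s=7,f=12) a[fast]=10=a[slow] dup → fast++
(s=7,f=13) a[fast]=11≠a[slow]=10 write a[8]=11 → slow++,fast++
(s=8,f=14) a[fast]=12≠a[slow]=11 write a[9]=12 → slow++,fast++
(s=9,f=15) a[fast]=13≠a[slow]=12 write a[10]=13 → slow++,fast++
(s=10,f=16) a[fast]=13=a[slow] dup → fast++
(s=10,f=17) a[fast]=14≠a[slow]=13 write a[11]=14 → slow++,fast++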